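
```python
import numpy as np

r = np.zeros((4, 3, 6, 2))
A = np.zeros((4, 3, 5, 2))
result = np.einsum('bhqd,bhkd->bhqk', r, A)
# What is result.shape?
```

(4, 3, 6, 5)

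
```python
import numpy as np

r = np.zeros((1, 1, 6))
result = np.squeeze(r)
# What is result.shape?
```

(6,)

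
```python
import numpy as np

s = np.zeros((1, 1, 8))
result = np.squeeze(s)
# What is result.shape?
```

(8,)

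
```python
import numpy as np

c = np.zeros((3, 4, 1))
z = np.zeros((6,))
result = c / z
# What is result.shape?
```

(3, 4, 6)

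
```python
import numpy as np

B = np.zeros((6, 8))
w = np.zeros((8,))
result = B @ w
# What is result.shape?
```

(6,)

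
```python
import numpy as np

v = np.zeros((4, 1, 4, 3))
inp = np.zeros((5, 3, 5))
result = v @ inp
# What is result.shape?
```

(4, 5, 4, 5)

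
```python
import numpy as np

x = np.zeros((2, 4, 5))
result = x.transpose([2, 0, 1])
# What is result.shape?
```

(5, 2, 4)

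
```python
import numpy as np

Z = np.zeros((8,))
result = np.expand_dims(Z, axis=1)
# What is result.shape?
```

(8, 1)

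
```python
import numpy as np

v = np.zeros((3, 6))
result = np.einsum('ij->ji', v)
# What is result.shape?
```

(6, 3)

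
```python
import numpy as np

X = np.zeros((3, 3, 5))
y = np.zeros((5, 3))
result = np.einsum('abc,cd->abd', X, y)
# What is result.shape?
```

(3, 3, 3)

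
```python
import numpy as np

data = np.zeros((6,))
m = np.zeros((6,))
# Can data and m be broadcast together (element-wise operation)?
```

Yes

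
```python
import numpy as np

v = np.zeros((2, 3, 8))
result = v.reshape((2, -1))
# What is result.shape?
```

(2, 24)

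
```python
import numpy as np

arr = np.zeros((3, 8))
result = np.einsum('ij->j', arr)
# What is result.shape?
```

(8,)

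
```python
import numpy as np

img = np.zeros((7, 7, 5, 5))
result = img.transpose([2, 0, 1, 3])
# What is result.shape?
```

(5, 7, 7, 5)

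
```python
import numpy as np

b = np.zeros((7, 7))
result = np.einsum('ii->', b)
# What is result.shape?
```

()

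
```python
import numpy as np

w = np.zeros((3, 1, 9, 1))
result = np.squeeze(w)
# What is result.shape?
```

(3, 9)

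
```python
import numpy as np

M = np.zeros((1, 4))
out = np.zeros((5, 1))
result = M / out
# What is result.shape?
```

(5, 4)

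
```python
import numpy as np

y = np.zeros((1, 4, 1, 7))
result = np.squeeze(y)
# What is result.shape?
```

(4, 7)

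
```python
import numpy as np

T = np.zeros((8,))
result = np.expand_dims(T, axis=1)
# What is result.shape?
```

(8, 1)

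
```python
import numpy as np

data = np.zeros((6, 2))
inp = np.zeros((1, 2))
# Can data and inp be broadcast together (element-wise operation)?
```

Yes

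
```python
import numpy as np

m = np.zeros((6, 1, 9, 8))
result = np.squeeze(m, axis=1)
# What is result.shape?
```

(6, 9, 8)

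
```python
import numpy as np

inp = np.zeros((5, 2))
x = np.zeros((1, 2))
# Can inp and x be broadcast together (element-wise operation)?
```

Yes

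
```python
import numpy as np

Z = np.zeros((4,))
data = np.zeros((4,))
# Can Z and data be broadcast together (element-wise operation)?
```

Yes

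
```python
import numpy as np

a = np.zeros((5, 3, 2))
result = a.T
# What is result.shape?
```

(2, 3, 5)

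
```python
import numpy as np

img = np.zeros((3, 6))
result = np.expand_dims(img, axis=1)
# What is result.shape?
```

(3, 1, 6)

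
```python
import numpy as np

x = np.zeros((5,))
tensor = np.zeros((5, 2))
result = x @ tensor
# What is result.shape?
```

(2,)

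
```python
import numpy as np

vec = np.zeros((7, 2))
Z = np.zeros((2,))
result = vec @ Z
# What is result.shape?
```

(7,)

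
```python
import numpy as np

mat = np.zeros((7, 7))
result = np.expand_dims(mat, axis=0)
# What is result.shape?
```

(1, 7, 7)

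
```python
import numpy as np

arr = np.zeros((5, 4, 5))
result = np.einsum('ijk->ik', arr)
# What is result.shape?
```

(5, 5)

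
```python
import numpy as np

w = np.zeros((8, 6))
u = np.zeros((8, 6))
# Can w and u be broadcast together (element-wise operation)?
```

Yes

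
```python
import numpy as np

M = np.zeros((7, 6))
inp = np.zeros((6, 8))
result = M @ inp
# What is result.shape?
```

(7, 8)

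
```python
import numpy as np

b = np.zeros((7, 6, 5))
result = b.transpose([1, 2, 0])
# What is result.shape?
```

(6, 5, 7)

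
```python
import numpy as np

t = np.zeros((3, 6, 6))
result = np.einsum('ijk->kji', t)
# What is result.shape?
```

(6, 6, 3)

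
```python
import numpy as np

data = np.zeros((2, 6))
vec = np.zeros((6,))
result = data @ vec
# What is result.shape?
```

(2,)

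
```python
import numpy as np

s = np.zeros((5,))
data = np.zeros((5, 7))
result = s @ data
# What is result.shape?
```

(7,)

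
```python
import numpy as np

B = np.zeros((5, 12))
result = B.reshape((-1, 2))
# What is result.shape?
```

(30, 2)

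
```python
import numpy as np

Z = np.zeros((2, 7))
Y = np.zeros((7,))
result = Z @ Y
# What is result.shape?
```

(2,)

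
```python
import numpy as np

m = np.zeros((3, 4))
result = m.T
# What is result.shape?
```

(4, 3)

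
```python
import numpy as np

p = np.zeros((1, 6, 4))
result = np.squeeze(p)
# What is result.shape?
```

(6, 4)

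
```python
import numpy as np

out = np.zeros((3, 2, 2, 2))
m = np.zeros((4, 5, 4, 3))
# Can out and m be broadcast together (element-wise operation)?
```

No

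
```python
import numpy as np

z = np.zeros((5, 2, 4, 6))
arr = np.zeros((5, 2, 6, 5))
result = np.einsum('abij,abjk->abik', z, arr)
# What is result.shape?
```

(5, 2, 4, 5)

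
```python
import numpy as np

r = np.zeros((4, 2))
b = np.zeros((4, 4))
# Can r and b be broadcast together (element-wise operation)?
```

No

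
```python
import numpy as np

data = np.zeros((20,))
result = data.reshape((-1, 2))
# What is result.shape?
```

(10, 2)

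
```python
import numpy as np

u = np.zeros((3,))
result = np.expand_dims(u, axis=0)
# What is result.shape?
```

(1, 3)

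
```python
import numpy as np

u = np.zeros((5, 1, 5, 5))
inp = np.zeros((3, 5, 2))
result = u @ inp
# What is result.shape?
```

(5, 3, 5, 2)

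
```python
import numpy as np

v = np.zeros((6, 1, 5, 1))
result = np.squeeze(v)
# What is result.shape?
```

(6, 5)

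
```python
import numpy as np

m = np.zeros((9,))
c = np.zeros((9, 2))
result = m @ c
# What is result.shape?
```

(2,)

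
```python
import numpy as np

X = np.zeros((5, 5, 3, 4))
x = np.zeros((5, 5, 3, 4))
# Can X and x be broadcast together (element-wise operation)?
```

Yes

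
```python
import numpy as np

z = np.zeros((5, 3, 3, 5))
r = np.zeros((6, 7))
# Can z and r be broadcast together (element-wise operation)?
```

No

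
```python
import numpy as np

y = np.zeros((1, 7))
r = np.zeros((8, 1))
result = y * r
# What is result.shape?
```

(8, 7)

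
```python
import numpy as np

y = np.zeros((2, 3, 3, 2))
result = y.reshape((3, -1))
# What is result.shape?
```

(3, 12)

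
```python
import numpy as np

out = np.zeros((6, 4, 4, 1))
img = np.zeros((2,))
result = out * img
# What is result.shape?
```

(6, 4, 4, 2)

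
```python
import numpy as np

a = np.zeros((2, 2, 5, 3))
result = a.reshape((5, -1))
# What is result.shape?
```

(5, 12)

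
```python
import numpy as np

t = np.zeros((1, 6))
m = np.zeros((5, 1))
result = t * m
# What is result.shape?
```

(5, 6)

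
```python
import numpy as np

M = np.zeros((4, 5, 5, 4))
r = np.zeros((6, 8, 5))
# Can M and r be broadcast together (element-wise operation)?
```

No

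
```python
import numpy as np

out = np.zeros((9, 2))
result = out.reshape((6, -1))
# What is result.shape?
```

(6, 3)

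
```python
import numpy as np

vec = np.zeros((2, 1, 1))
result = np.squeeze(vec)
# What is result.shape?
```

(2,)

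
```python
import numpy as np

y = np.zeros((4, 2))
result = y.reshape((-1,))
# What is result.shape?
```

(8,)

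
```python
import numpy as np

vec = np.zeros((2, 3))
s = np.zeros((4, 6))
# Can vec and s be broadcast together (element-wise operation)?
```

No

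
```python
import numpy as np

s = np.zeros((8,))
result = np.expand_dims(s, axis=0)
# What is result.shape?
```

(1, 8)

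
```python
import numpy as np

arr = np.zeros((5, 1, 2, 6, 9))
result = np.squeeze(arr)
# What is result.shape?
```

(5, 2, 6, 9)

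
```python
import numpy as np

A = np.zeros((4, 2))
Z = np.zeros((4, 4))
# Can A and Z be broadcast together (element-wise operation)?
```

No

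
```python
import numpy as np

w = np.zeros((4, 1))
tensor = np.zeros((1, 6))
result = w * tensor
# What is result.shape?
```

(4, 6)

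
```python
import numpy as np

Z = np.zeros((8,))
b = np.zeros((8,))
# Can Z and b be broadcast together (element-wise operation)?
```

Yes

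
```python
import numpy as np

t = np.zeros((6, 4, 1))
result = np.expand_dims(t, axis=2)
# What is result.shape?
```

(6, 4, 1, 1)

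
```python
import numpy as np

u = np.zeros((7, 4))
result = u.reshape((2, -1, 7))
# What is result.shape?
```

(2, 2, 7)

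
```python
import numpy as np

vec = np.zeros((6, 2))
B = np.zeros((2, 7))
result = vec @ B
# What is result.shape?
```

(6, 7)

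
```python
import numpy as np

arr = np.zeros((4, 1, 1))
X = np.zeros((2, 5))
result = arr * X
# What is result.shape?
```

(4, 2, 5)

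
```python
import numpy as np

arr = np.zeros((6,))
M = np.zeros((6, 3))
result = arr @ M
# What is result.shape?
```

(3,)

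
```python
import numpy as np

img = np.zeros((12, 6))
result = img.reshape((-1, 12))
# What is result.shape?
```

(6, 12)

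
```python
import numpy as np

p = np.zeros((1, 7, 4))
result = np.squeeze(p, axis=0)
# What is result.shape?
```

(7, 4)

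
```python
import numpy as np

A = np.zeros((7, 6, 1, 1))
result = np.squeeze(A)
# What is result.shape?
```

(7, 6)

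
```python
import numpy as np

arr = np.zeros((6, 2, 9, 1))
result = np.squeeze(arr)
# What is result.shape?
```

(6, 2, 9)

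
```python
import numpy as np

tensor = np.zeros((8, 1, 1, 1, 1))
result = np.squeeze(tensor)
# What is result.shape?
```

(8,)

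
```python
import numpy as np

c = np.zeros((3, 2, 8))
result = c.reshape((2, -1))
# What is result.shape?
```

(2, 24)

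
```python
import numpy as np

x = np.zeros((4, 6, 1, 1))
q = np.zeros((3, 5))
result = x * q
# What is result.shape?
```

(4, 6, 3, 5)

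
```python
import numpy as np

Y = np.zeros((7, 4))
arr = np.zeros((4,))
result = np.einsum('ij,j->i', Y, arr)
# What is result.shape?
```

(7,)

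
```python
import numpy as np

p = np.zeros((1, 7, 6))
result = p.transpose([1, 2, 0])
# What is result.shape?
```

(7, 6, 1)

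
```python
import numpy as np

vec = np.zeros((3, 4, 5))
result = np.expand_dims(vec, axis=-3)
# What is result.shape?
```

(3, 1, 4, 5)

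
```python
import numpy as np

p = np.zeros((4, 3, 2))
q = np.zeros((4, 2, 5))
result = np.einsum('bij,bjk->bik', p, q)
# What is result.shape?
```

(4, 3, 5)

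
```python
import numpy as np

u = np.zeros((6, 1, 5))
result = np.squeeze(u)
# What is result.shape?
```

(6, 5)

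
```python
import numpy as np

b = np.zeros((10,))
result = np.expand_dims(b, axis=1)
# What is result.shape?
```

(10, 1)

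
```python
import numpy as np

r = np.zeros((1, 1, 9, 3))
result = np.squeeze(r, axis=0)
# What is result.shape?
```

(1, 9, 3)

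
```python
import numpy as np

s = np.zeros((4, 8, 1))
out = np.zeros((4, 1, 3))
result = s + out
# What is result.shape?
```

(4, 8, 3)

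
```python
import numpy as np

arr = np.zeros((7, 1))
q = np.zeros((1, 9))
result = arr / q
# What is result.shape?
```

(7, 9)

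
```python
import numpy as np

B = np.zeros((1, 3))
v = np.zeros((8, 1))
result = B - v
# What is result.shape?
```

(8, 3)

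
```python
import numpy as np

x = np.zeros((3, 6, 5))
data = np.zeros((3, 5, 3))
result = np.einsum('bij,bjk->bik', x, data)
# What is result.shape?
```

(3, 6, 3)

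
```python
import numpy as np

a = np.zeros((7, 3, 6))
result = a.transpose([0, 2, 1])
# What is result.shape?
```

(7, 6, 3)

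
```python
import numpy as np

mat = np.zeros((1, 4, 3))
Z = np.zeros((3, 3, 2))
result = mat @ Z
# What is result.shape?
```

(3, 4, 2)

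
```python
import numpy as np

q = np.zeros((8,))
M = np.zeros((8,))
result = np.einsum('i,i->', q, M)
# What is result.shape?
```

()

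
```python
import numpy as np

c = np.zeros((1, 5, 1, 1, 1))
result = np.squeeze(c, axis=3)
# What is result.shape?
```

(1, 5, 1, 1)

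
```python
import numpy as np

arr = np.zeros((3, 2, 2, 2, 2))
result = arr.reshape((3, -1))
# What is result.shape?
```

(3, 16)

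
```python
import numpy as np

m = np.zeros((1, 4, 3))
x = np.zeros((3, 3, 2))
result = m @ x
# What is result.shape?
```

(3, 4, 2)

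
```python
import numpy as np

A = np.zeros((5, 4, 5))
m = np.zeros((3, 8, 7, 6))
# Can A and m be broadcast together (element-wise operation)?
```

No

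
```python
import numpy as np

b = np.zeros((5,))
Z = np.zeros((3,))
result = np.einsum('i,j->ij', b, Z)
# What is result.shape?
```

(5, 3)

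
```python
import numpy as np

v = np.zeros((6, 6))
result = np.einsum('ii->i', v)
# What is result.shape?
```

(6,)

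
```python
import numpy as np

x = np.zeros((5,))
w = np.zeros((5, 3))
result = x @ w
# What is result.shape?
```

(3,)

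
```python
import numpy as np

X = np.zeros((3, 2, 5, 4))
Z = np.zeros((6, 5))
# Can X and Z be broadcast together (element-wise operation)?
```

No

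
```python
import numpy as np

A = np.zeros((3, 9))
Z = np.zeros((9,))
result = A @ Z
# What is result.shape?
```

(3,)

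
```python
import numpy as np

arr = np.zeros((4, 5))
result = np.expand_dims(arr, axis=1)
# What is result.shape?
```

(4, 1, 5)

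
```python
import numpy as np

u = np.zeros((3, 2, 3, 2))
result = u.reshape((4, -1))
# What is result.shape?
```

(4, 9)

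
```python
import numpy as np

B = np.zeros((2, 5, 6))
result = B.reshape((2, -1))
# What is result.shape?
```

(2, 30)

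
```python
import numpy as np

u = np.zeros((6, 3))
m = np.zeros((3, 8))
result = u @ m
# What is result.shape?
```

(6, 8)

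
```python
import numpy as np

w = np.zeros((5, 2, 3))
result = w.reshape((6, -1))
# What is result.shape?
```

(6, 5)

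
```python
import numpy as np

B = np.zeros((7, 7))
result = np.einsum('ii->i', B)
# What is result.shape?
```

(7,)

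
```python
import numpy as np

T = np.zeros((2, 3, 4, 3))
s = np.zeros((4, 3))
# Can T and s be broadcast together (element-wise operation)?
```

Yes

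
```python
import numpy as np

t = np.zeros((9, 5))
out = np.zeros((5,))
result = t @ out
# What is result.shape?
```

(9,)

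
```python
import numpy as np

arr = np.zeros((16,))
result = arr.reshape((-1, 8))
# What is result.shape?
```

(2, 8)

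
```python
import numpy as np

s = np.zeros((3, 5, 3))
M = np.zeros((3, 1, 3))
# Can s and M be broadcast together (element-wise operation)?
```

Yes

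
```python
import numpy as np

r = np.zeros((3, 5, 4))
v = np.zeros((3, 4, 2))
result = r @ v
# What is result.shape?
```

(3, 5, 2)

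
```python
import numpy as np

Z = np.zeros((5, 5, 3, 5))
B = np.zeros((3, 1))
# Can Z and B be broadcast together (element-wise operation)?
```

Yes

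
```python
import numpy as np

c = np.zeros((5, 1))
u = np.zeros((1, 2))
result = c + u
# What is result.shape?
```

(5, 2)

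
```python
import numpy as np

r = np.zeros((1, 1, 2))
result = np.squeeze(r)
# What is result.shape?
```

(2,)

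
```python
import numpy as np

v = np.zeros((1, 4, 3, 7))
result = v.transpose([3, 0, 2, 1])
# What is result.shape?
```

(7, 1, 3, 4)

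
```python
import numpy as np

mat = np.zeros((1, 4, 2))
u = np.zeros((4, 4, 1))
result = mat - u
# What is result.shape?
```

(4, 4, 2)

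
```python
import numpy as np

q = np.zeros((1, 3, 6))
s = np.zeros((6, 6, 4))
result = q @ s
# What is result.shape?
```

(6, 3, 4)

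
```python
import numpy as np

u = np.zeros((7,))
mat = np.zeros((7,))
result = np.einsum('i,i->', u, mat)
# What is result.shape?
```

()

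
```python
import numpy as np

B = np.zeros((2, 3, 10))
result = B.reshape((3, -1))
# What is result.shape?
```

(3, 20)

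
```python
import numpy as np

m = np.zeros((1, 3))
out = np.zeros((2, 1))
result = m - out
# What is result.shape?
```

(2, 3)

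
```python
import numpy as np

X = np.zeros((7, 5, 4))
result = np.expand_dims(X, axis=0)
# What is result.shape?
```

(1, 7, 5, 4)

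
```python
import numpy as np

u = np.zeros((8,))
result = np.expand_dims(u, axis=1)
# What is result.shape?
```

(8, 1)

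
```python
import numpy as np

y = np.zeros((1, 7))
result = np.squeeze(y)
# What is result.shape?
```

(7,)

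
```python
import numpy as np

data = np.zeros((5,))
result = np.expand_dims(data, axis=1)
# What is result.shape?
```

(5, 1)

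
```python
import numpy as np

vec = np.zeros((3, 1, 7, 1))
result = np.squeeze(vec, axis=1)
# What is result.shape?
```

(3, 7, 1)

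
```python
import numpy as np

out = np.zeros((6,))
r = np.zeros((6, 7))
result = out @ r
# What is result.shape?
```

(7,)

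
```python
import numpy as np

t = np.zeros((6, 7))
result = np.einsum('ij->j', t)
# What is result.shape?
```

(7,)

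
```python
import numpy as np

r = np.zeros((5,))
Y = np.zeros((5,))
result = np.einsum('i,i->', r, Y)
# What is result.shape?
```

()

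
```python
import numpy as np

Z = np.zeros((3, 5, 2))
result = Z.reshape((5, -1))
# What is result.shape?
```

(5, 6)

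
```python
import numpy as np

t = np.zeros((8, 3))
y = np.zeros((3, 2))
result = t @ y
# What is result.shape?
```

(8, 2)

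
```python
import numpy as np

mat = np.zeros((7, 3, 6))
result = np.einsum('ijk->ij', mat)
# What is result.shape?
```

(7, 3)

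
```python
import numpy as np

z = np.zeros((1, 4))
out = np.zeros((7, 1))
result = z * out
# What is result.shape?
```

(7, 4)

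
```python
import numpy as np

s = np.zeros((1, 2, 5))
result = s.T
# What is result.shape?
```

(5, 2, 1)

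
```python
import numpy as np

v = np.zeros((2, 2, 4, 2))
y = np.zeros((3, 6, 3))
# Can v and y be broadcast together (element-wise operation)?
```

No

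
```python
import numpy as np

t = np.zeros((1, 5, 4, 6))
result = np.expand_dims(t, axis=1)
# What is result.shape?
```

(1, 1, 5, 4, 6)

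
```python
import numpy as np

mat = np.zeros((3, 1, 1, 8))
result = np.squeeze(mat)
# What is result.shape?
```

(3, 8)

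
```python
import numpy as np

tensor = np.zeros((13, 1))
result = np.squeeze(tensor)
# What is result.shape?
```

(13,)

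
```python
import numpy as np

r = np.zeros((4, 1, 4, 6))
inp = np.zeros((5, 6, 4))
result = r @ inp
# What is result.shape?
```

(4, 5, 4, 4)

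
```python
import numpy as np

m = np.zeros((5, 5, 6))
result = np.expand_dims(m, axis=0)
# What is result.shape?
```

(1, 5, 5, 6)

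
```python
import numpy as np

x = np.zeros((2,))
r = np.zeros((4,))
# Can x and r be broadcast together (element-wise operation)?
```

No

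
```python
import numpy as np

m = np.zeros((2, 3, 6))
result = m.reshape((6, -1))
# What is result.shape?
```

(6, 6)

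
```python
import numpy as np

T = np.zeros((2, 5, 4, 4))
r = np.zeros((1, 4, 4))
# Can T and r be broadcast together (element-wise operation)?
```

Yes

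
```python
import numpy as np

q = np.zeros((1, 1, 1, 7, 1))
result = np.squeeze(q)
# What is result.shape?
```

(7,)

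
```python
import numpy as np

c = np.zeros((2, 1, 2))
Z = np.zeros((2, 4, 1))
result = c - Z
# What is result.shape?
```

(2, 4, 2)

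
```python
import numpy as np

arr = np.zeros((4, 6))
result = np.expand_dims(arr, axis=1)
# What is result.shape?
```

(4, 1, 6)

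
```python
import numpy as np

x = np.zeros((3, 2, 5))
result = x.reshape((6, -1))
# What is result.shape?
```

(6, 5)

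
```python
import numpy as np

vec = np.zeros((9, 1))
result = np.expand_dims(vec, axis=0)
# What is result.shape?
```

(1, 9, 1)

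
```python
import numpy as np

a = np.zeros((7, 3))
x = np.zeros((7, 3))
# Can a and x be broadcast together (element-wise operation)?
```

Yes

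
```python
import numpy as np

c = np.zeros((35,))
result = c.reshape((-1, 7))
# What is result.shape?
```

(5, 7)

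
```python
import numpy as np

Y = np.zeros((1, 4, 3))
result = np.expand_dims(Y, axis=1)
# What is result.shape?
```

(1, 1, 4, 3)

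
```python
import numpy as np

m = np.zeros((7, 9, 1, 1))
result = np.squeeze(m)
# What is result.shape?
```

(7, 9)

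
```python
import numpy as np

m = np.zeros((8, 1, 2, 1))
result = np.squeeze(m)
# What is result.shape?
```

(8, 2)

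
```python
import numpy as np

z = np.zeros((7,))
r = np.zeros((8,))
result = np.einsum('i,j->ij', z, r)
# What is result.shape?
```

(7, 8)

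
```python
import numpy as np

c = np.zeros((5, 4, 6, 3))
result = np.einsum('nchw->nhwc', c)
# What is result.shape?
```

(5, 6, 3, 4)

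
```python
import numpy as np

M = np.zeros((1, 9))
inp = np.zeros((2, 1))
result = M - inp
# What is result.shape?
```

(2, 9)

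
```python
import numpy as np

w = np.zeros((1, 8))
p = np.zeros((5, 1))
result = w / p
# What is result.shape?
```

(5, 8)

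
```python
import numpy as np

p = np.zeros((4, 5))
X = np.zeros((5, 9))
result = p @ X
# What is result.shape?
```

(4, 9)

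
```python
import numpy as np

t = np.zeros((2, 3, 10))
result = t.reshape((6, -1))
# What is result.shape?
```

(6, 10)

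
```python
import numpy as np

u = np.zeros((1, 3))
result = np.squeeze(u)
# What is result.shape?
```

(3,)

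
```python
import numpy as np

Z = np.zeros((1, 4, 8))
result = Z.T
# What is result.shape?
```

(8, 4, 1)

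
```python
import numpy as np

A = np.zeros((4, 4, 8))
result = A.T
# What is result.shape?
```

(8, 4, 4)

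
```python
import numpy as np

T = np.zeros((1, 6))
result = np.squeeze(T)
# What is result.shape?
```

(6,)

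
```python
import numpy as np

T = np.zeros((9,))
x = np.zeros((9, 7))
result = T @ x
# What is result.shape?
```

(7,)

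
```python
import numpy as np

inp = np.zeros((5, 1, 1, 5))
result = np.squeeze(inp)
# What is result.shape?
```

(5, 5)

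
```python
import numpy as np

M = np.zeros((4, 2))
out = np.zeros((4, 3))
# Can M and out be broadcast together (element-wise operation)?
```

No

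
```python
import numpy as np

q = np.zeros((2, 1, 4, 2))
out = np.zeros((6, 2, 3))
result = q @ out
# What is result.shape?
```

(2, 6, 4, 3)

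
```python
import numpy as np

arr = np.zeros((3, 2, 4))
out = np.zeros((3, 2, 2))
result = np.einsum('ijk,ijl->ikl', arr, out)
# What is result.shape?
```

(3, 4, 2)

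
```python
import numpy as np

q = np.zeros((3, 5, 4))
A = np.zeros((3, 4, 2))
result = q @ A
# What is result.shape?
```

(3, 5, 2)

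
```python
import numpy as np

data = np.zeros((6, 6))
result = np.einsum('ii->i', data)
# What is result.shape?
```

(6,)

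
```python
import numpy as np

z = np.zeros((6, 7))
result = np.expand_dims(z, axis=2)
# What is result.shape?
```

(6, 7, 1)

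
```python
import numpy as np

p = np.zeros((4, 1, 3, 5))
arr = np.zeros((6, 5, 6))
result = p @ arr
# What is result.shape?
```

(4, 6, 3, 6)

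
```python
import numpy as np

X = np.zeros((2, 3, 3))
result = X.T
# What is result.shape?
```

(3, 3, 2)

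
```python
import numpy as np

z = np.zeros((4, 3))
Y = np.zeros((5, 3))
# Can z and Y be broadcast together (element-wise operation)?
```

No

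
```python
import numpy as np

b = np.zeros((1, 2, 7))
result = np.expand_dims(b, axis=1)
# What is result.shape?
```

(1, 1, 2, 7)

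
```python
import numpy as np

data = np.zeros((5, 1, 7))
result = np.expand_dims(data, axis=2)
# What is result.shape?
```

(5, 1, 1, 7)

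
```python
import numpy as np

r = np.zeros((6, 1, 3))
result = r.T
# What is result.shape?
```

(3, 1, 6)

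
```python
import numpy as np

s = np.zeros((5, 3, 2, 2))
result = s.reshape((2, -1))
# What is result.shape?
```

(2, 30)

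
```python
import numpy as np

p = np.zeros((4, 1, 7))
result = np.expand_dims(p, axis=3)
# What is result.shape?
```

(4, 1, 7, 1)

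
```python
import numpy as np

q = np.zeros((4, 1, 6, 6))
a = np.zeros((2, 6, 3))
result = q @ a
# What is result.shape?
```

(4, 2, 6, 3)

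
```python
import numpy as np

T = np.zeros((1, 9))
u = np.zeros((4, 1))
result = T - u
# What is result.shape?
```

(4, 9)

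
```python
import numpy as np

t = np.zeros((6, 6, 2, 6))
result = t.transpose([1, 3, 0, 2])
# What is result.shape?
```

(6, 6, 6, 2)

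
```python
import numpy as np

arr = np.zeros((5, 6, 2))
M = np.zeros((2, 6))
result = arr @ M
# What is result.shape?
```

(5, 6, 6)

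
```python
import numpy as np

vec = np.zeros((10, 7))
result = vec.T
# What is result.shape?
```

(7, 10)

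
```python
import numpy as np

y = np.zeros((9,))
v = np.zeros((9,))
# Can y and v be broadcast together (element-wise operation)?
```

Yes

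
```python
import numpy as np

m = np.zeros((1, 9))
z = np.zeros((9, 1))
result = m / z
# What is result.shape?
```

(9, 9)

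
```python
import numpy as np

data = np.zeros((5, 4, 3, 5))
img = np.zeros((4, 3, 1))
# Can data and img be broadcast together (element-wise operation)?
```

Yes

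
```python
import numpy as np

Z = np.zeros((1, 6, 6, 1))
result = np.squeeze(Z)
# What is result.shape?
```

(6, 6)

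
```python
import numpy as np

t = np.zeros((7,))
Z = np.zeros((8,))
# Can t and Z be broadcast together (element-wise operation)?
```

No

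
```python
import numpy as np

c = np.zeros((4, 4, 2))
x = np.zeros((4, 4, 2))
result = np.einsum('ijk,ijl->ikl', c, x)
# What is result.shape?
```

(4, 2, 2)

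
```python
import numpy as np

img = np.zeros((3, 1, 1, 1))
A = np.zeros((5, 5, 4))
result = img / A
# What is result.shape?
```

(3, 5, 5, 4)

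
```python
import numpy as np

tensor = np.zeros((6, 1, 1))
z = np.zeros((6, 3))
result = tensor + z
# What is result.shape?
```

(6, 6, 3)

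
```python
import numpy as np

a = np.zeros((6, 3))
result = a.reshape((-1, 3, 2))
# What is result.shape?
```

(3, 3, 2)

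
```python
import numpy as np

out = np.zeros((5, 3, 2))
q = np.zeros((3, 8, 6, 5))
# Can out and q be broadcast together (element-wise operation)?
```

No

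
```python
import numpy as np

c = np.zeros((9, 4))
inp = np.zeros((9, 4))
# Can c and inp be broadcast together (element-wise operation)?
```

Yes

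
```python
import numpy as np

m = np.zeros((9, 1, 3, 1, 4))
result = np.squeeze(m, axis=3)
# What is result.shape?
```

(9, 1, 3, 4)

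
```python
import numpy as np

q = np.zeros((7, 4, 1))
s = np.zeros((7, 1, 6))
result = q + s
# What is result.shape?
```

(7, 4, 6)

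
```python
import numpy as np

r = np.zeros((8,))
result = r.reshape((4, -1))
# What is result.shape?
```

(4, 2)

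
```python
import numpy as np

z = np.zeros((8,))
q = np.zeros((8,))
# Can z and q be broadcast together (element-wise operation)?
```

Yes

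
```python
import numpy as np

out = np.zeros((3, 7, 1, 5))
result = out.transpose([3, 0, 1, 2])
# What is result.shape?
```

(5, 3, 7, 1)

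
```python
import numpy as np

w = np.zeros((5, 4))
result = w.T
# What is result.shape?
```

(4, 5)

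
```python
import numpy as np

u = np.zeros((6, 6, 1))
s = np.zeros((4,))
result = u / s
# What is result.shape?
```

(6, 6, 4)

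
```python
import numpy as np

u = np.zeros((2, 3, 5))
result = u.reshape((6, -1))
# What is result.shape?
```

(6, 5)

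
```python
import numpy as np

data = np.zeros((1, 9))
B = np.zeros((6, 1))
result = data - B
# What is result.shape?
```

(6, 9)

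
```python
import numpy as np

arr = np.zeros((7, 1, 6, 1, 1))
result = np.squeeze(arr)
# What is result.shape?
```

(7, 6)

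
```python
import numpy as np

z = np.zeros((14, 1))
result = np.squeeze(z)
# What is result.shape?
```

(14,)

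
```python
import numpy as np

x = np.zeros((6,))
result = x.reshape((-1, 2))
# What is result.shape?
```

(3, 2)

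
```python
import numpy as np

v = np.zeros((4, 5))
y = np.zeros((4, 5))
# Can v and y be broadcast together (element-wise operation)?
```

Yes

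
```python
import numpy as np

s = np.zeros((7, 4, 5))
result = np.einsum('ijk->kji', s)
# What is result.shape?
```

(5, 4, 7)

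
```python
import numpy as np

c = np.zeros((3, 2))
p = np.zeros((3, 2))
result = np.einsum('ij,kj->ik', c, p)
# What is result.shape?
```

(3, 3)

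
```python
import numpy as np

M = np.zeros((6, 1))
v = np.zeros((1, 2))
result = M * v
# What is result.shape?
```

(6, 2)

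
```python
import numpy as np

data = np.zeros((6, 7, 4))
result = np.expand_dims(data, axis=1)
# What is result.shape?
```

(6, 1, 7, 4)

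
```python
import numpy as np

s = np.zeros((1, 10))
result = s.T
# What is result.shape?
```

(10, 1)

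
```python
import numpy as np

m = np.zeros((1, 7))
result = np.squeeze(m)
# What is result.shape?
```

(7,)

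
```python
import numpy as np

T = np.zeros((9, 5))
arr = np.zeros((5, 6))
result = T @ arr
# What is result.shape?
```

(9, 6)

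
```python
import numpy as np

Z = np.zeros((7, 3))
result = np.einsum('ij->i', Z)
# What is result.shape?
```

(7,)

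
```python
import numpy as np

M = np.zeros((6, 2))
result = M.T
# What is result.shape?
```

(2, 6)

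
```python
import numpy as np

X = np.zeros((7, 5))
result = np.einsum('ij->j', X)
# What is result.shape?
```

(5,)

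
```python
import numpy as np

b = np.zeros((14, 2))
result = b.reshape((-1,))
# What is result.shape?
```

(28,)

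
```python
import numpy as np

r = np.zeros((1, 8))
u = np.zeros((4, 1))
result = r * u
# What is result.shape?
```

(4, 8)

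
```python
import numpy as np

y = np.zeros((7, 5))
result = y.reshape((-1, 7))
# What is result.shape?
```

(5, 7)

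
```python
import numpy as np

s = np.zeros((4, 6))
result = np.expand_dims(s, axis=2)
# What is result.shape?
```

(4, 6, 1)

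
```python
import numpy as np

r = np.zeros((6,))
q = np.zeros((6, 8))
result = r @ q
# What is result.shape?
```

(8,)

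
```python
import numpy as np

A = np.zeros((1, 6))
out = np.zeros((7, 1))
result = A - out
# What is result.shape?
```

(7, 6)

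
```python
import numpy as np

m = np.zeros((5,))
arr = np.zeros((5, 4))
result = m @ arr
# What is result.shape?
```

(4,)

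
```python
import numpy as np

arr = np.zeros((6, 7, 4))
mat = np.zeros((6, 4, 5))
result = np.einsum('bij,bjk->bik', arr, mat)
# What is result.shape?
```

(6, 7, 5)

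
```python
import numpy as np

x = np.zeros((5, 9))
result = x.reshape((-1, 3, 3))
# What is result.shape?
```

(5, 3, 3)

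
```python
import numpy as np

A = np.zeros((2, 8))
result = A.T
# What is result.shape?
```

(8, 2)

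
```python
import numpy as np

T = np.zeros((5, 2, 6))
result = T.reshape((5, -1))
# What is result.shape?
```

(5, 12)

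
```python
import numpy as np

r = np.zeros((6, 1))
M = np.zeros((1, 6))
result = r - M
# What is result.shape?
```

(6, 6)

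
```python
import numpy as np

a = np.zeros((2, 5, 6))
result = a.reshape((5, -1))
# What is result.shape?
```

(5, 12)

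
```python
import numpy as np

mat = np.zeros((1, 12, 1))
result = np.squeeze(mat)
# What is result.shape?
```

(12,)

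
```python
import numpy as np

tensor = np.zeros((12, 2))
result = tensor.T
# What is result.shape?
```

(2, 12)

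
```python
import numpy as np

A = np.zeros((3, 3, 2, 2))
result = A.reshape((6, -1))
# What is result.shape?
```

(6, 6)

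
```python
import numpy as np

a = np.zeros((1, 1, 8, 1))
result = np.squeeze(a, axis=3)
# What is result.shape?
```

(1, 1, 8)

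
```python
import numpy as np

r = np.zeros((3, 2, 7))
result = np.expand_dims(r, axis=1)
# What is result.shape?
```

(3, 1, 2, 7)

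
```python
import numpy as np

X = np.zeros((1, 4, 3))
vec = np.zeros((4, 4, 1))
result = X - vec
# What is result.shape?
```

(4, 4, 3)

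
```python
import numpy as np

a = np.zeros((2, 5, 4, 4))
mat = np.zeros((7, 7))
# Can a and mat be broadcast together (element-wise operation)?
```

No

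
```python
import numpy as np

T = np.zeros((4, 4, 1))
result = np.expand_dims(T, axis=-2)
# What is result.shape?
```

(4, 4, 1, 1)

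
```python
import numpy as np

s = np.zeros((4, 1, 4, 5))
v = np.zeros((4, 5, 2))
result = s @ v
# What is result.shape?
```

(4, 4, 4, 2)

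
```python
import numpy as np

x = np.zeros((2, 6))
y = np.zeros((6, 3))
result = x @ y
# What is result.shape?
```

(2, 3)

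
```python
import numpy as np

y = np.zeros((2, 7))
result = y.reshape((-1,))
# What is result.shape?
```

(14,)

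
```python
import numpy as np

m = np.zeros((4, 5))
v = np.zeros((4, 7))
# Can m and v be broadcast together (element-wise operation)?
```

No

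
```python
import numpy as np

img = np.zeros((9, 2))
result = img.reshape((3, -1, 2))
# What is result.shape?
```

(3, 3, 2)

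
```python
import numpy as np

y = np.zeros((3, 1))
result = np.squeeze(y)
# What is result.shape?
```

(3,)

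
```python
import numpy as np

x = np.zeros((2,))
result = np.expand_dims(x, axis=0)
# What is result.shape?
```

(1, 2)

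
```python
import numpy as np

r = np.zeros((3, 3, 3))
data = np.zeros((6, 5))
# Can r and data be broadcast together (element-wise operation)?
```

No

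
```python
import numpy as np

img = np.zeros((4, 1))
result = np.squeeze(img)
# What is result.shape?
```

(4,)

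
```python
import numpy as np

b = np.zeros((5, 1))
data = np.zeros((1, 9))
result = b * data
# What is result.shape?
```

(5, 9)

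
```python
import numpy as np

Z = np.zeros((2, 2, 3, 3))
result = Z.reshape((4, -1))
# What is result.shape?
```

(4, 9)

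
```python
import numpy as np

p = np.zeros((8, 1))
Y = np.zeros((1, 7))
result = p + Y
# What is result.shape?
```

(8, 7)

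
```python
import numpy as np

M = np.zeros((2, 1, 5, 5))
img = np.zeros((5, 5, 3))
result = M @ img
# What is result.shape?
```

(2, 5, 5, 3)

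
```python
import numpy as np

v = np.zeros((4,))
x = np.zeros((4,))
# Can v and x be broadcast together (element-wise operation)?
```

Yes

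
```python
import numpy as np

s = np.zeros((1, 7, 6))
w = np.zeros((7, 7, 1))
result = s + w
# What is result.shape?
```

(7, 7, 6)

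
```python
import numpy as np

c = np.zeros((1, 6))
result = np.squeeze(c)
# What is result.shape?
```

(6,)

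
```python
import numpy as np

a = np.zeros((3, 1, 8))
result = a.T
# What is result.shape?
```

(8, 1, 3)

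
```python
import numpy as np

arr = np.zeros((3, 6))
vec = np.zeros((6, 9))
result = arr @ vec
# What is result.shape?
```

(3, 9)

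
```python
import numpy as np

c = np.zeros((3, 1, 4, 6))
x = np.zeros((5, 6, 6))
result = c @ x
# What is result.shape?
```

(3, 5, 4, 6)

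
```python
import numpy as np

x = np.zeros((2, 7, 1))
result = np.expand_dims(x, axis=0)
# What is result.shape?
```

(1, 2, 7, 1)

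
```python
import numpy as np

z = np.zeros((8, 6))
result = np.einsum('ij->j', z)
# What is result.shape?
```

(6,)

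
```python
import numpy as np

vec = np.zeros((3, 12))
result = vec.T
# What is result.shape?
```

(12, 3)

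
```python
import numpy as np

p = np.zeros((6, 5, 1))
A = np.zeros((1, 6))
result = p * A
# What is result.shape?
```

(6, 5, 6)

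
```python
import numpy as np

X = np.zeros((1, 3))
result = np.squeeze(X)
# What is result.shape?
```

(3,)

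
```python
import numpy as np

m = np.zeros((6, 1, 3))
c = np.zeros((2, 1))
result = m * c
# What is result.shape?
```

(6, 2, 3)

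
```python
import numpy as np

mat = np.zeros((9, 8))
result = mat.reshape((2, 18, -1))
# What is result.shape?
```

(2, 18, 2)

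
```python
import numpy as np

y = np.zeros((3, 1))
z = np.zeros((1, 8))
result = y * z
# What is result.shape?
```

(3, 8)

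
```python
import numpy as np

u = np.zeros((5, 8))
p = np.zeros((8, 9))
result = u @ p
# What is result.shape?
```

(5, 9)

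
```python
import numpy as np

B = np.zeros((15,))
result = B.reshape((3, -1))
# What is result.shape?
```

(3, 5)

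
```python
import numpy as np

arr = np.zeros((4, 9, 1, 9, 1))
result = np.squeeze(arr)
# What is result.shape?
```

(4, 9, 9)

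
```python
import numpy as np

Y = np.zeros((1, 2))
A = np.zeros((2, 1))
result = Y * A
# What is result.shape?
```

(2, 2)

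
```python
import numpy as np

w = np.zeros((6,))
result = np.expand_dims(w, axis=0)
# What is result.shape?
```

(1, 6)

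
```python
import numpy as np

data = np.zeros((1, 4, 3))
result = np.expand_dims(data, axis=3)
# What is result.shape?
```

(1, 4, 3, 1)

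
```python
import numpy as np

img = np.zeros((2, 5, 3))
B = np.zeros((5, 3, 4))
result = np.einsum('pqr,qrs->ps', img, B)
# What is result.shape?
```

(2, 4)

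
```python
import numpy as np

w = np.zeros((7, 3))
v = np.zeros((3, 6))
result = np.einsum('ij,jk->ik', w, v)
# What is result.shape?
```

(7, 6)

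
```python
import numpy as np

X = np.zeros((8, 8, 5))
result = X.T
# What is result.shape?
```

(5, 8, 8)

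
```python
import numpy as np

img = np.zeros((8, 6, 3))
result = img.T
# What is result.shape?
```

(3, 6, 8)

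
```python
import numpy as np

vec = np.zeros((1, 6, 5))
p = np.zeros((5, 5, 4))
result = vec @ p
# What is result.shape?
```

(5, 6, 4)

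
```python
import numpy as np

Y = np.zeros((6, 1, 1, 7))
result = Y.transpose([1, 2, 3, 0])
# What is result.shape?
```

(1, 1, 7, 6)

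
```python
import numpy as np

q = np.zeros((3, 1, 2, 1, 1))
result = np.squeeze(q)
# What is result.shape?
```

(3, 2)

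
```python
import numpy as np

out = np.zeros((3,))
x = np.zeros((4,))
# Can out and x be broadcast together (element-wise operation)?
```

No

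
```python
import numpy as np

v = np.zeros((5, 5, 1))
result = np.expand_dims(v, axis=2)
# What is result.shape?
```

(5, 5, 1, 1)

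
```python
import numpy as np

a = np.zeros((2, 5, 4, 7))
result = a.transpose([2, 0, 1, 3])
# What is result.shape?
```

(4, 2, 5, 7)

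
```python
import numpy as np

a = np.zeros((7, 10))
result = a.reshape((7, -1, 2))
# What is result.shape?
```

(7, 5, 2)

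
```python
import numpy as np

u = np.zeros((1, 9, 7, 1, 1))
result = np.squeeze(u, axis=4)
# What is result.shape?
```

(1, 9, 7, 1)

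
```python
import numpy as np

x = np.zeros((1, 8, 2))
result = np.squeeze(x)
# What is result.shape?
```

(8, 2)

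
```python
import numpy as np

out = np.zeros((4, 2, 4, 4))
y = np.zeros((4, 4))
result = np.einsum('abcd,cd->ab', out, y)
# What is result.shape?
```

(4, 2)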